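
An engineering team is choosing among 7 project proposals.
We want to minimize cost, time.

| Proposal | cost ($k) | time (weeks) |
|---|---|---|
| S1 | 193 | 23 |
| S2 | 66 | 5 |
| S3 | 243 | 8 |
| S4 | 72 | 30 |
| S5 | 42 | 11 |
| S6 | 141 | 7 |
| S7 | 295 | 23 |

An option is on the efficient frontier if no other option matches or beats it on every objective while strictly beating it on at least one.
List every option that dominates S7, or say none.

S1: cost 193≤295, time 23≤23 — dominates S7.
S2: cost 66≤295, time 5≤23 — dominates S7.
S3: cost 243≤295, time 8≤23 — dominates S7.
S5: cost 42≤295, time 11≤23 — dominates S7.
S6: cost 141≤295, time 7≤23 — dominates S7.
Others (S4) are each worse than S7 on at least one objective.

S1, S2, S3, S5, S6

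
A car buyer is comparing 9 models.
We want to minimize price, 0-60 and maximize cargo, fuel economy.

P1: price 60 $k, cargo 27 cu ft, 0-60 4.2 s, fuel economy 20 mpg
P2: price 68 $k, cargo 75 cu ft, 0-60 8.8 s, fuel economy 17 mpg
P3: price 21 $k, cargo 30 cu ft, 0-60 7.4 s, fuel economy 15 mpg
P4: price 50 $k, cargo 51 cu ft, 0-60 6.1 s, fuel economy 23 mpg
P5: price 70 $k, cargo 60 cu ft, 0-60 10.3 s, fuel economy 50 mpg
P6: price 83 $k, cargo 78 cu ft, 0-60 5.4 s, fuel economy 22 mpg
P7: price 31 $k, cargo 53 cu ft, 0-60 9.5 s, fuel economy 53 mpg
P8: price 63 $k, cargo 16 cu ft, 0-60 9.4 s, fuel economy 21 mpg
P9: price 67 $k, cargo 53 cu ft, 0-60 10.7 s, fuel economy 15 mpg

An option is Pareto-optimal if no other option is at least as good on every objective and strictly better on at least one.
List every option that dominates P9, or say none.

P7: price 31≤67, cargo 53≥53, 0-60 9.5≤10.7, fuel economy 53≥15 — dominates P9.
Others (P1, P2, P3, P4, P5, P6, P8) are each worse than P9 on at least one objective.

P7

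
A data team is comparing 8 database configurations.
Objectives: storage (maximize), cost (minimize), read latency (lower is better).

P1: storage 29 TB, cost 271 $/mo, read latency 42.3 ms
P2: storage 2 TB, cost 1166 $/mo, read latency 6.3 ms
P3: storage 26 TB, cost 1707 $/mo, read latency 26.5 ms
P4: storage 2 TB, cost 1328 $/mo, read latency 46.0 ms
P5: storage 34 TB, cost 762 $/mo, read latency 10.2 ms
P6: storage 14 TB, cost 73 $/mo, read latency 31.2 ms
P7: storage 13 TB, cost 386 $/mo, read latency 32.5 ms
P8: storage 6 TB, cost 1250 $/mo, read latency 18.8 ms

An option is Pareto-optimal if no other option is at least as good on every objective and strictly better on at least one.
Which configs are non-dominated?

P1: not dominated.
P2: not dominated (best read latency).
P3: dominated by P5 (storage 34≥26, cost 762≤1707, read latency 10.2≤26.5).
P4: dominated by P1 (storage 29≥2, cost 271≤1328, read latency 42.3≤46.0).
P5: not dominated (best storage).
P6: not dominated (best cost).
P7: dominated by P6 (storage 14≥13, cost 73≤386, read latency 31.2≤32.5).
P8: dominated by P5 (storage 34≥6, cost 762≤1250, read latency 10.2≤18.8).

P1, P2, P5, P6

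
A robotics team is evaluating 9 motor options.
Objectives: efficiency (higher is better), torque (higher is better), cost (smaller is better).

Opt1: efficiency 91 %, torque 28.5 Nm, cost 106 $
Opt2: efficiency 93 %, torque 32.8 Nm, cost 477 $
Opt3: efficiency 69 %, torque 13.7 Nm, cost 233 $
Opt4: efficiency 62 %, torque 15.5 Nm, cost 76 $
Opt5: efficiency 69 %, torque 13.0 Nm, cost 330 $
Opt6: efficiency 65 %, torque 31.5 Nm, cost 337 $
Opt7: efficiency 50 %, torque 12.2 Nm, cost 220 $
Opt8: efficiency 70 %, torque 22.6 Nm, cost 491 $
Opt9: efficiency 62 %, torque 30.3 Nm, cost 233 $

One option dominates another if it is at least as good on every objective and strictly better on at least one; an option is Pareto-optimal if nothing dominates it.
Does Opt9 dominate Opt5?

Opt9 vs Opt5: Opt9 is worse on efficiency (62 vs 69), so it does not dominate Opt5.

No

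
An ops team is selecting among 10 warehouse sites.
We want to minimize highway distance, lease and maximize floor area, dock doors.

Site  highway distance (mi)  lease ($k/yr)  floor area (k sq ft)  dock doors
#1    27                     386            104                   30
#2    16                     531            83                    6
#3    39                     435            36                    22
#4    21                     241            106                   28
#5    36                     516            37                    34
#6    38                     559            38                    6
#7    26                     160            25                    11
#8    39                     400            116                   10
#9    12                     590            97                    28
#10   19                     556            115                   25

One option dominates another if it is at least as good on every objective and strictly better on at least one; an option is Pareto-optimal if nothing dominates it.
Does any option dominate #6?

#1 vs #6: highway distance 27≤38, lease 386≤559, floor area 104≥38, dock doors 30≥6 — #1 is at least as good on every objective and strictly better on at least one, so #1 dominates #6.

Yes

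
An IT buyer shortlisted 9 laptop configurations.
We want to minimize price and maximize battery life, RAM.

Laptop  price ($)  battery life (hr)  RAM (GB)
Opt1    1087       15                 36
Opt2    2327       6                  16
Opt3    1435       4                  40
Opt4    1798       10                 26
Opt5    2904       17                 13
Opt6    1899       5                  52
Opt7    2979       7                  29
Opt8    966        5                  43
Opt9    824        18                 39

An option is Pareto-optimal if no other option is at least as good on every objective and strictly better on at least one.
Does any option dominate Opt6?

Opt1: worse on RAM (36 vs 52).
Opt2: worse on price (2327 vs 1899).
Opt3: worse on battery life (4 vs 5).
Opt4: worse on RAM (26 vs 52).
Opt5: worse on price (2904 vs 1899).
Opt7: worse on price (2979 vs 1899).
Opt8: worse on RAM (43 vs 52).
Opt9: worse on RAM (39 vs 52).
No option is at least as good as Opt6 on every objective and strictly better on one.

No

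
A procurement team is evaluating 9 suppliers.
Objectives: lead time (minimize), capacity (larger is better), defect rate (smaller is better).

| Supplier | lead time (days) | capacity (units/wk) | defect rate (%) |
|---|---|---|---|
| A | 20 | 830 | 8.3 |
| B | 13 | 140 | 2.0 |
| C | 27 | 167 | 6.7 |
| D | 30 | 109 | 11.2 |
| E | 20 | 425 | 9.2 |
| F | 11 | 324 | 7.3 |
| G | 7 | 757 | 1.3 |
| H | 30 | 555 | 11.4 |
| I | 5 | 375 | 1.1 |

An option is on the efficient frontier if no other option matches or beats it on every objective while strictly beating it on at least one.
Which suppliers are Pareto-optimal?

A, G, I

A: not dominated (best capacity).
B: dominated by G (lead time 7≤13, capacity 757≥140, defect rate 1.3≤2.0).
C: dominated by G (lead time 7≤27, capacity 757≥167, defect rate 1.3≤6.7).
D: dominated by A (lead time 20≤30, capacity 830≥109, defect rate 8.3≤11.2).
E: dominated by A (lead time 20≤20, capacity 830≥425, defect rate 8.3≤9.2).
F: dominated by G (lead time 7≤11, capacity 757≥324, defect rate 1.3≤7.3).
G: not dominated.
H: dominated by A (lead time 20≤30, capacity 830≥555, defect rate 8.3≤11.4).
I: not dominated (best lead time).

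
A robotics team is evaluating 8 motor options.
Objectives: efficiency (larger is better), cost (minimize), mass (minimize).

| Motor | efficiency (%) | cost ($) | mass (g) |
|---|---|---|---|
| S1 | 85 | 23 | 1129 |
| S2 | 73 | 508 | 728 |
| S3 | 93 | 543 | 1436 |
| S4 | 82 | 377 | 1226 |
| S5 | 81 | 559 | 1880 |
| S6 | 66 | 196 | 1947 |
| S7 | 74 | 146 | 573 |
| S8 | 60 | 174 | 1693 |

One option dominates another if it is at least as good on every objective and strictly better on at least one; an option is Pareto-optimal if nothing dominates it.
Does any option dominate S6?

S1 vs S6: efficiency 85≥66, cost 23≤196, mass 1129≤1947 — S1 is at least as good on every objective and strictly better on at least one, so S1 dominates S6.

Yes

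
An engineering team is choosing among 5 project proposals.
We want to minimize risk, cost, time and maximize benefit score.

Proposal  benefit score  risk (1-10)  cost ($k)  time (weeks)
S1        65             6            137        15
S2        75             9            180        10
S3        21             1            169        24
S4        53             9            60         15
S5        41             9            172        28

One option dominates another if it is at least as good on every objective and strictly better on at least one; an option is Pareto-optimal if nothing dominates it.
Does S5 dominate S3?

No

S5 vs S3: S5 is worse on risk (9 vs 1), so it does not dominate S3.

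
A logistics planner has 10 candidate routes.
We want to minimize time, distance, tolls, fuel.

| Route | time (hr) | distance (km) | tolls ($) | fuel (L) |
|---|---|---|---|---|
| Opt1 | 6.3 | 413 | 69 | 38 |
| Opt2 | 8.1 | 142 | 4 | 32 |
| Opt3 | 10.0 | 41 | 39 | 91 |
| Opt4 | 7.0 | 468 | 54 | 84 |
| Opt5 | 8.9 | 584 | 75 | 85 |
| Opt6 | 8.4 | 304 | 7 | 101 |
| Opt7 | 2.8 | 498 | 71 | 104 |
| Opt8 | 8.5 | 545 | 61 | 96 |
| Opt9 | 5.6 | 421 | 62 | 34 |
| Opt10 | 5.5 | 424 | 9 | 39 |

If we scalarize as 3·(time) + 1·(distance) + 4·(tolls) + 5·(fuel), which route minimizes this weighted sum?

Opt1: 3·6.3 + 1·413 + 4·69 + 5·38 = 897.9
Opt2: 3·8.1 + 1·142 + 4·4 + 5·32 = 342.3
Opt3: 3·10.0 + 1·41 + 4·39 + 5·91 = 682.0
Opt4: 3·7.0 + 1·468 + 4·54 + 5·84 = 1125.0
Opt5: 3·8.9 + 1·584 + 4·75 + 5·85 = 1335.7
Opt6: 3·8.4 + 1·304 + 4·7 + 5·101 = 862.2
Opt7: 3·2.8 + 1·498 + 4·71 + 5·104 = 1310.4
Opt8: 3·8.5 + 1·545 + 4·61 + 5·96 = 1294.5
Opt9: 3·5.6 + 1·421 + 4·62 + 5·34 = 855.8
Opt10: 3·5.5 + 1·424 + 4·9 + 5·39 = 671.5
Lowest: Opt2 at 342.3.

Opt2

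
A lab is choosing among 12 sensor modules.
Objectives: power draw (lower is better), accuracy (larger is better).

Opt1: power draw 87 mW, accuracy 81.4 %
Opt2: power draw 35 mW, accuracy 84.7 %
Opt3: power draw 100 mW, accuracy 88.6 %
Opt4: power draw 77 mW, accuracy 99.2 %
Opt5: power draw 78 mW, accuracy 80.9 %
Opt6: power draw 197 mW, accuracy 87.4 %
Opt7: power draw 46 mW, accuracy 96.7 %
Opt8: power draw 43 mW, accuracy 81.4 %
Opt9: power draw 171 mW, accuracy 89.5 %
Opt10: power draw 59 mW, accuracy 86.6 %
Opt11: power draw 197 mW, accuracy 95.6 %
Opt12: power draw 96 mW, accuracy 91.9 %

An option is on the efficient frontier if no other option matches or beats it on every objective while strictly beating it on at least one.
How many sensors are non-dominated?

3

Opt1: dominated by Opt2 (power draw 35≤87, accuracy 84.7≥81.4).
Opt2: not dominated (best power draw).
Opt3: dominated by Opt4 (power draw 77≤100, accuracy 99.2≥88.6).
Opt4: not dominated (best accuracy).
Opt5: dominated by Opt2 (power draw 35≤78, accuracy 84.7≥80.9).
Opt6: dominated by Opt3 (power draw 100≤197, accuracy 88.6≥87.4).
Opt7: not dominated.
Opt8: dominated by Opt2 (power draw 35≤43, accuracy 84.7≥81.4).
Opt9: dominated by Opt4 (power draw 77≤171, accuracy 99.2≥89.5).
Opt10: dominated by Opt7 (power draw 46≤59, accuracy 96.7≥86.6).
Opt11: dominated by Opt4 (power draw 77≤197, accuracy 99.2≥95.6).
Opt12: dominated by Opt4 (power draw 77≤96, accuracy 99.2≥91.9).
Pareto-optimal: Opt2, Opt4, Opt7 → 3.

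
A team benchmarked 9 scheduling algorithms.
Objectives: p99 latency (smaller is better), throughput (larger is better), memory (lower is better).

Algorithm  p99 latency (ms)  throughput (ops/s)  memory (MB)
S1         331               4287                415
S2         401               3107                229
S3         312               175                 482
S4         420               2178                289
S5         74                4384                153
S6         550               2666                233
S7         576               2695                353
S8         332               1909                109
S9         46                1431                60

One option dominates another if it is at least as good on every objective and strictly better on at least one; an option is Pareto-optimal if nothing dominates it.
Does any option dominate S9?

S1: worse on p99 latency (331 vs 46).
S2: worse on p99 latency (401 vs 46).
S3: worse on p99 latency (312 vs 46).
S4: worse on p99 latency (420 vs 46).
S5: worse on p99 latency (74 vs 46).
S6: worse on p99 latency (550 vs 46).
S7: worse on p99 latency (576 vs 46).
S8: worse on p99 latency (332 vs 46).
No option is at least as good as S9 on every objective and strictly better on one.

No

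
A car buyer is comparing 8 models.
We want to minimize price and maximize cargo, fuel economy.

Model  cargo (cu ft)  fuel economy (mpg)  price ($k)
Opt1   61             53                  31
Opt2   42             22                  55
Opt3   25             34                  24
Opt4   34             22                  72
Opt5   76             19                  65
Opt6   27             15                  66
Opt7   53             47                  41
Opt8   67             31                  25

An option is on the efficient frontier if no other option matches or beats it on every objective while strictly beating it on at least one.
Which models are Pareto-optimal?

Opt1: not dominated (best fuel economy).
Opt2: dominated by Opt1 (cargo 61≥42, fuel economy 53≥22, price 31≤55).
Opt3: not dominated (best price).
Opt4: dominated by Opt1 (cargo 61≥34, fuel economy 53≥22, price 31≤72).
Opt5: not dominated (best cargo).
Opt6: dominated by Opt1 (cargo 61≥27, fuel economy 53≥15, price 31≤66).
Opt7: dominated by Opt1 (cargo 61≥53, fuel economy 53≥47, price 31≤41).
Opt8: not dominated.

Opt1, Opt3, Opt5, Opt8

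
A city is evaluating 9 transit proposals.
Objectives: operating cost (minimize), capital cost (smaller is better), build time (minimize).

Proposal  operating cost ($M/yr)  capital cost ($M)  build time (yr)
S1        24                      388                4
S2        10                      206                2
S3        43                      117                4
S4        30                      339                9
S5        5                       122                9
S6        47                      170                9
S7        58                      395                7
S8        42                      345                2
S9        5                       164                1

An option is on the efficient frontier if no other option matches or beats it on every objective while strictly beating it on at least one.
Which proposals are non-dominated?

S3, S5, S9

S1: dominated by S2 (operating cost 10≤24, capital cost 206≤388, build time 2≤4).
S2: dominated by S9 (operating cost 5≤10, capital cost 164≤206, build time 1≤2).
S3: not dominated (best capital cost).
S4: dominated by S2 (operating cost 10≤30, capital cost 206≤339, build time 2≤9).
S5: not dominated.
S6: dominated by S3 (operating cost 43≤47, capital cost 117≤170, build time 4≤9).
S7: dominated by S1 (operating cost 24≤58, capital cost 388≤395, build time 4≤7).
S8: dominated by S2 (operating cost 10≤42, capital cost 206≤345, build time 2≤2).
S9: not dominated (best build time).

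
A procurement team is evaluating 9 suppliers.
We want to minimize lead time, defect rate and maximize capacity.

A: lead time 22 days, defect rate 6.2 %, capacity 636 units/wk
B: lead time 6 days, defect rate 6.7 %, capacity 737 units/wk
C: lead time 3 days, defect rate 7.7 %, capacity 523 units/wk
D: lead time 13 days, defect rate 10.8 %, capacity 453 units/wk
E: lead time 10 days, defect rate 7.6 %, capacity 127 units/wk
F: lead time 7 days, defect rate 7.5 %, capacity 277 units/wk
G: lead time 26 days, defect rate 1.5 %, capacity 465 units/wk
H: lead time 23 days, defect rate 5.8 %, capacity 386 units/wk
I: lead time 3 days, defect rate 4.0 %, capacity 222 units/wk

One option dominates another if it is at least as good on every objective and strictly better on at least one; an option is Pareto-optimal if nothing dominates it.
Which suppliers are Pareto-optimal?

A: not dominated.
B: not dominated (best capacity).
C: not dominated.
D: dominated by B (lead time 6≤13, defect rate 6.7≤10.8, capacity 737≥453).
E: dominated by B (lead time 6≤10, defect rate 6.7≤7.6, capacity 737≥127).
F: dominated by B (lead time 6≤7, defect rate 6.7≤7.5, capacity 737≥277).
G: not dominated (best defect rate).
H: not dominated.
I: not dominated.

A, B, C, G, H, I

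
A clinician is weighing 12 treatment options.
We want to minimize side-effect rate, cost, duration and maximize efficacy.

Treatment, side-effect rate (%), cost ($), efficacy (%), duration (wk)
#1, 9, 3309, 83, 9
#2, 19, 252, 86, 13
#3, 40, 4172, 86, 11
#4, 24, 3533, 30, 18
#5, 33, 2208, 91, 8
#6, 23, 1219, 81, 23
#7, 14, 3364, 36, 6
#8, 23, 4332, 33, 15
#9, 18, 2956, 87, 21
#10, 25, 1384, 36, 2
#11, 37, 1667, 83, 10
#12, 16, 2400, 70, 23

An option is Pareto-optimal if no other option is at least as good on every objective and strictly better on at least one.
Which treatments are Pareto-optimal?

#1: not dominated (best side-effect rate).
#2: not dominated (best cost).
#3: dominated by #5 (side-effect rate 33≤40, cost 2208≤4172, efficacy 91≥86, duration 8≤11).
#4: dominated by #1 (side-effect rate 9≤24, cost 3309≤3533, efficacy 83≥30, duration 9≤18).
#5: not dominated (best efficacy).
#6: dominated by #2 (side-effect rate 19≤23, cost 252≤1219, efficacy 86≥81, duration 13≤23).
#7: not dominated.
#8: dominated by #1 (side-effect rate 9≤23, cost 3309≤4332, efficacy 83≥33, duration 9≤15).
#9: not dominated.
#10: not dominated (best duration).
#11: not dominated.
#12: not dominated.

#1, #2, #5, #7, #9, #10, #11, #12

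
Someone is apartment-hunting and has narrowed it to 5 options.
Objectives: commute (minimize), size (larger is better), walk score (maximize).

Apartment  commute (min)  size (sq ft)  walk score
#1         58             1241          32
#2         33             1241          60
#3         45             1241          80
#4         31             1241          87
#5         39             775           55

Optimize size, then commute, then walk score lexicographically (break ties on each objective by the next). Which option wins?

#4

First maximize size: best is 1241, kept {#1, #2, #3, #4}.
Then minimize commute: best is 31, kept {#4}.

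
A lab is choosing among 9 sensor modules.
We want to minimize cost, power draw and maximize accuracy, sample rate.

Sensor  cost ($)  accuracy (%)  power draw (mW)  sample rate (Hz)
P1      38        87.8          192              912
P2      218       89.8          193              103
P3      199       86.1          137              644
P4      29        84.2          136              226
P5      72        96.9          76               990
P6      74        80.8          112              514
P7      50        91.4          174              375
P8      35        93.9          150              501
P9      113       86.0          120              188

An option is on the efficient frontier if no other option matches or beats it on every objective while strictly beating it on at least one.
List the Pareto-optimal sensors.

P1, P4, P5, P8

P1: not dominated.
P2: dominated by P5 (cost 72≤218, accuracy 96.9≥89.8, power draw 76≤193, sample rate 990≥103).
P3: dominated by P5 (cost 72≤199, accuracy 96.9≥86.1, power draw 76≤137, sample rate 990≥644).
P4: not dominated (best cost).
P5: not dominated (best accuracy).
P6: dominated by P5 (cost 72≤74, accuracy 96.9≥80.8, power draw 76≤112, sample rate 990≥514).
P7: dominated by P8 (cost 35≤50, accuracy 93.9≥91.4, power draw 150≤174, sample rate 501≥375).
P8: not dominated.
P9: dominated by P5 (cost 72≤113, accuracy 96.9≥86.0, power draw 76≤120, sample rate 990≥188).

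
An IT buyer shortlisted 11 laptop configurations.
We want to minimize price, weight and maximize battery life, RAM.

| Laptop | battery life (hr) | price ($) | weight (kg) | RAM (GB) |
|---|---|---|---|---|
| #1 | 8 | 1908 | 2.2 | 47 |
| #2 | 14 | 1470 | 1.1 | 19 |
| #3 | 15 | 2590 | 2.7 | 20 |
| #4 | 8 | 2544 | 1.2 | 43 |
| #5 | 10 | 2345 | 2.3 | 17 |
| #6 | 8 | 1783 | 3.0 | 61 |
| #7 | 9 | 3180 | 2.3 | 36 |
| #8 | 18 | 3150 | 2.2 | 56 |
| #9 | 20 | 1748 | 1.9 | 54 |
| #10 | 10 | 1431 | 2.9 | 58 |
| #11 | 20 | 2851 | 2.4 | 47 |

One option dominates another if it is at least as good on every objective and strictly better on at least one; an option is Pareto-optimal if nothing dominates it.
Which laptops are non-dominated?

#2, #4, #6, #8, #9, #10

#1: dominated by #9 (battery life 20≥8, price 1748≤1908, weight 1.9≤2.2, RAM 54≥47).
#2: not dominated (best weight).
#3: dominated by #9 (battery life 20≥15, price 1748≤2590, weight 1.9≤2.7, RAM 54≥20).
#4: not dominated.
#5: dominated by #2 (battery life 14≥10, price 1470≤2345, weight 1.1≤2.3, RAM 19≥17).
#6: not dominated (best RAM).
#7: dominated by #8 (battery life 18≥9, price 3150≤3180, weight 2.2≤2.3, RAM 56≥36).
#8: not dominated.
#9: not dominated.
#10: not dominated (best price).
#11: dominated by #9 (battery life 20≥20, price 1748≤2851, weight 1.9≤2.4, RAM 54≥47).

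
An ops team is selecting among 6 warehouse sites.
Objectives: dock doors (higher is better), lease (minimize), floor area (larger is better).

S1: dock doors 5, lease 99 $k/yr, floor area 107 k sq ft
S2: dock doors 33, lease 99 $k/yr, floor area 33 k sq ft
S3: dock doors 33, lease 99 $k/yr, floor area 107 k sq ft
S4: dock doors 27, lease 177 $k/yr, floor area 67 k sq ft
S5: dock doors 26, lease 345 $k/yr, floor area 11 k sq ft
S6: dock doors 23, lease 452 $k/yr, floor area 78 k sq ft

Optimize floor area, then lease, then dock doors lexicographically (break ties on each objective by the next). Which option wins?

S3

First maximize floor area: best is 107, kept {S1, S3}.
Then minimize lease: best is 99, kept {S1, S3}.
Then maximize dock doors: best is 33, kept {S3}.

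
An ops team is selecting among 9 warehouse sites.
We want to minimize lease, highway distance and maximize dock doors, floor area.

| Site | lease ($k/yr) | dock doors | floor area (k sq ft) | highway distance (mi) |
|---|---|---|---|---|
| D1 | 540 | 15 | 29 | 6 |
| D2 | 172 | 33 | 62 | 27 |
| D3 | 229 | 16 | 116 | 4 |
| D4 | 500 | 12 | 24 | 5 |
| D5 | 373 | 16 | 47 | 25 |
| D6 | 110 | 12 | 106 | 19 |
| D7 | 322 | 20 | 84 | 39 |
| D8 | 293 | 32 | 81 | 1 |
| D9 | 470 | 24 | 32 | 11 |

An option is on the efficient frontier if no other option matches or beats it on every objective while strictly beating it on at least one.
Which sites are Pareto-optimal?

D2, D3, D6, D7, D8

D1: dominated by D3 (lease 229≤540, dock doors 16≥15, floor area 116≥29, highway distance 4≤6).
D2: not dominated (best dock doors).
D3: not dominated (best floor area).
D4: dominated by D3 (lease 229≤500, dock doors 16≥12, floor area 116≥24, highway distance 4≤5).
D5: dominated by D3 (lease 229≤373, dock doors 16≥16, floor area 116≥47, highway distance 4≤25).
D6: not dominated (best lease).
D7: not dominated.
D8: not dominated (best highway distance).
D9: dominated by D8 (lease 293≤470, dock doors 32≥24, floor area 81≥32, highway distance 1≤11).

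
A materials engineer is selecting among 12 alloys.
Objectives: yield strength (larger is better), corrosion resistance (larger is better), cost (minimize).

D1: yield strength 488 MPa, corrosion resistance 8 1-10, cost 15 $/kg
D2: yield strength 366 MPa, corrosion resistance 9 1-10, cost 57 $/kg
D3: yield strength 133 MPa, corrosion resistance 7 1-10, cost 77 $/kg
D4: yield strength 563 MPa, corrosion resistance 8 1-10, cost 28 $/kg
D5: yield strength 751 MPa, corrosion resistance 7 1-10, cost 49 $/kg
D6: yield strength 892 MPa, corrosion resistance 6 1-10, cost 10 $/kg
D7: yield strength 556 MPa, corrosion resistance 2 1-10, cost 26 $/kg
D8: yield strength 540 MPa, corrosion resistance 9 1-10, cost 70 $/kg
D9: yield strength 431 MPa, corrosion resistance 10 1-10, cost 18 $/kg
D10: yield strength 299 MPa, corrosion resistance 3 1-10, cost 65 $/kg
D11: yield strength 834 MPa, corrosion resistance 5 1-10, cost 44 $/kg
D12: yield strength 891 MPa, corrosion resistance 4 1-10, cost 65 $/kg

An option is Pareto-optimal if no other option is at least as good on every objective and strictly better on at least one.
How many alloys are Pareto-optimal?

D1: not dominated.
D2: dominated by D9 (yield strength 431≥366, corrosion resistance 10≥9, cost 18≤57).
D3: dominated by D1 (yield strength 488≥133, corrosion resistance 8≥7, cost 15≤77).
D4: not dominated.
D5: not dominated.
D6: not dominated (best yield strength).
D7: dominated by D6 (yield strength 892≥556, corrosion resistance 6≥2, cost 10≤26).
D8: not dominated.
D9: not dominated (best corrosion resistance).
D10: dominated by D1 (yield strength 488≥299, corrosion resistance 8≥3, cost 15≤65).
D11: dominated by D6 (yield strength 892≥834, corrosion resistance 6≥5, cost 10≤44).
D12: dominated by D6 (yield strength 892≥891, corrosion resistance 6≥4, cost 10≤65).
Pareto-optimal: D1, D4, D5, D6, D8, D9 → 6.

6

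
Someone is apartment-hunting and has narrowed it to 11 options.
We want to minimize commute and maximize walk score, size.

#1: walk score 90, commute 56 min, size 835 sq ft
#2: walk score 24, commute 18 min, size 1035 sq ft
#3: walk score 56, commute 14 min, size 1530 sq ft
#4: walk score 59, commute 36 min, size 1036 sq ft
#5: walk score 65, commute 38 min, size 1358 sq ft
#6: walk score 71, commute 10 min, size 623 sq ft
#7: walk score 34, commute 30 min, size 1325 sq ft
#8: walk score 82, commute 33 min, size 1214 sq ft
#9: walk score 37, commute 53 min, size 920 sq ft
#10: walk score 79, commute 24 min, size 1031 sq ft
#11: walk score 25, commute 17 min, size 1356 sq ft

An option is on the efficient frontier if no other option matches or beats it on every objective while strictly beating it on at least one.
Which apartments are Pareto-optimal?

#1: not dominated (best walk score).
#2: dominated by #3 (walk score 56≥24, commute 14≤18, size 1530≥1035).
#3: not dominated (best size).
#4: dominated by #8 (walk score 82≥59, commute 33≤36, size 1214≥1036).
#5: not dominated.
#6: not dominated (best commute).
#7: dominated by #3 (walk score 56≥34, commute 14≤30, size 1530≥1325).
#8: not dominated.
#9: dominated by #3 (walk score 56≥37, commute 14≤53, size 1530≥920).
#10: not dominated.
#11: dominated by #3 (walk score 56≥25, commute 14≤17, size 1530≥1356).

#1, #3, #5, #6, #8, #10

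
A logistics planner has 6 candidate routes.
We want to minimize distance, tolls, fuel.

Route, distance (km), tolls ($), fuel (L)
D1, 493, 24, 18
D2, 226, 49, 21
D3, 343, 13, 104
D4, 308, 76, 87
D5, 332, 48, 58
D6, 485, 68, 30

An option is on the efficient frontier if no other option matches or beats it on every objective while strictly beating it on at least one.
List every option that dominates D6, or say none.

D2

D2: distance 226≤485, tolls 49≤68, fuel 21≤30 — dominates D6.
Others (D1, D3, D4, D5) are each worse than D6 on at least one objective.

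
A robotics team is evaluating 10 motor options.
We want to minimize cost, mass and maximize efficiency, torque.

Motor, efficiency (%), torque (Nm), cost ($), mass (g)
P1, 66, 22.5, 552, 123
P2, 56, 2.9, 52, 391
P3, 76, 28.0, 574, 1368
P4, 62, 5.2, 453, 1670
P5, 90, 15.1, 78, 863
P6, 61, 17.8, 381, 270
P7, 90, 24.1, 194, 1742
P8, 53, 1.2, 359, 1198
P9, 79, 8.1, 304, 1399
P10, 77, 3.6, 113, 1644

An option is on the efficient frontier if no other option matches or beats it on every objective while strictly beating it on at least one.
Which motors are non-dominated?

P1, P2, P3, P5, P6, P7

P1: not dominated (best mass).
P2: not dominated (best cost).
P3: not dominated (best torque).
P4: dominated by P5 (efficiency 90≥62, torque 15.1≥5.2, cost 78≤453, mass 863≤1670).
P5: not dominated.
P6: not dominated.
P7: not dominated.
P8: dominated by P2 (efficiency 56≥53, torque 2.9≥1.2, cost 52≤359, mass 391≤1198).
P9: dominated by P5 (efficiency 90≥79, torque 15.1≥8.1, cost 78≤304, mass 863≤1399).
P10: dominated by P5 (efficiency 90≥77, torque 15.1≥3.6, cost 78≤113, mass 863≤1644).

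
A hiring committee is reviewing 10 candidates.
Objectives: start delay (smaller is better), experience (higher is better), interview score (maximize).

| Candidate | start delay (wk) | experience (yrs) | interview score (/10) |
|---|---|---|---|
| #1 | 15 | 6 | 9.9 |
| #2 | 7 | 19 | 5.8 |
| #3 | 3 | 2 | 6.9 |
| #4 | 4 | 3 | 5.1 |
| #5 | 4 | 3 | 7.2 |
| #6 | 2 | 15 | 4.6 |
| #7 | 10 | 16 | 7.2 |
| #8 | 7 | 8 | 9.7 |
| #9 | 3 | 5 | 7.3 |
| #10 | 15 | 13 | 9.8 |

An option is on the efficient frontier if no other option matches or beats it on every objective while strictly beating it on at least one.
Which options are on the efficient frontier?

#1: not dominated (best interview score).
#2: not dominated (best experience).
#3: dominated by #9 (start delay 3≤3, experience 5≥2, interview score 7.3≥6.9).
#4: dominated by #5 (start delay 4≤4, experience 3≥3, interview score 7.2≥5.1).
#5: dominated by #9 (start delay 3≤4, experience 5≥3, interview score 7.3≥7.2).
#6: not dominated (best start delay).
#7: not dominated.
#8: not dominated.
#9: not dominated.
#10: not dominated.

#1, #2, #6, #7, #8, #9, #10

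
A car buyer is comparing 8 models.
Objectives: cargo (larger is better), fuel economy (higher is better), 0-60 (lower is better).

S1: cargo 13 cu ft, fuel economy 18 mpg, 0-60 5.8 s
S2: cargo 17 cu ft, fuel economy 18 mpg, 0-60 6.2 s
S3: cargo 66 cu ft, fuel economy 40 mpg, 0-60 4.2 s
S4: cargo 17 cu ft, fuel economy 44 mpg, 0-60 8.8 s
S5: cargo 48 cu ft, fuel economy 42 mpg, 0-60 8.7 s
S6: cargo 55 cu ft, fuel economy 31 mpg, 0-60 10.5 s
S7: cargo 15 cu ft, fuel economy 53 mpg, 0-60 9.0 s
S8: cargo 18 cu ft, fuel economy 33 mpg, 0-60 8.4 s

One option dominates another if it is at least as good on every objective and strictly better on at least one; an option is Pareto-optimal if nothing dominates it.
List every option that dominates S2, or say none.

S3

S3: cargo 66≥17, fuel economy 40≥18, 0-60 4.2≤6.2 — dominates S2.
Others (S1, S4, S5, S6, S7, S8) are each worse than S2 on at least one objective.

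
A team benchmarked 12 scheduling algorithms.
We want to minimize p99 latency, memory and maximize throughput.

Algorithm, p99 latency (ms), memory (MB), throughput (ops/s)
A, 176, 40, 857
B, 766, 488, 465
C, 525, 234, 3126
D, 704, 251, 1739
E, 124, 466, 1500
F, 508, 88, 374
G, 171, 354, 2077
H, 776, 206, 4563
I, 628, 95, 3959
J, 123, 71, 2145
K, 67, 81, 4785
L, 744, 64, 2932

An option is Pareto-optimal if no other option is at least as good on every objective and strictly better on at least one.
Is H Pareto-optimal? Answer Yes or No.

K vs H: p99 latency 67≤776, memory 81≤206, throughput 4785≥4563 — K is at least as good on every objective and strictly better on at least one, so K dominates H.

No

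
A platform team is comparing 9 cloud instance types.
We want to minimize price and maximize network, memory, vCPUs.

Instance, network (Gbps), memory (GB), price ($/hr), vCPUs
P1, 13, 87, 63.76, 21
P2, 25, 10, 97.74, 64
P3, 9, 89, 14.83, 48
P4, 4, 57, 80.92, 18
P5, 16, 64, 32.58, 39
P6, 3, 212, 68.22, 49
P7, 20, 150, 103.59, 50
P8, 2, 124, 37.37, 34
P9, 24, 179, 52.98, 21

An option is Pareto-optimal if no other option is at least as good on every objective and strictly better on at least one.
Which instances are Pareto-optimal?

P1: dominated by P9 (network 24≥13, memory 179≥87, price 52.98≤63.76, vCPUs 21≥21).
P2: not dominated (best network).
P3: not dominated (best price).
P4: dominated by P1 (network 13≥4, memory 87≥57, price 63.76≤80.92, vCPUs 21≥18).
P5: not dominated.
P6: not dominated (best memory).
P7: not dominated.
P8: not dominated.
P9: not dominated.

P2, P3, P5, P6, P7, P8, P9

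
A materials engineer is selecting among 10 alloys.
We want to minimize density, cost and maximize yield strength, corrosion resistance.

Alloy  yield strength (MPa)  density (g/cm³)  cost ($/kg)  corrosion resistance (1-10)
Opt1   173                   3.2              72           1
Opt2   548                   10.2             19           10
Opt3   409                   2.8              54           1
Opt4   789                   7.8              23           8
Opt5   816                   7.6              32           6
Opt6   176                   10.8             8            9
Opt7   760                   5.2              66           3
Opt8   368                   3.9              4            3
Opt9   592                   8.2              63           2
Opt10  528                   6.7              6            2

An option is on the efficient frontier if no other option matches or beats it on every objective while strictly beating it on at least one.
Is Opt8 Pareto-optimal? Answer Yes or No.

Yes

Opt1: worse on yield strength (173 vs 368).
Opt2: worse on density (10.2 vs 3.9).
Opt3: worse on cost (54 vs 4).
Opt4: worse on density (7.8 vs 3.9).
Opt5: worse on density (7.6 vs 3.9).
Opt6: worse on yield strength (176 vs 368).
Opt7: worse on density (5.2 vs 3.9).
Opt9: worse on density (8.2 vs 3.9).
Opt10: worse on density (6.7 vs 3.9).
No option is at least as good as Opt8 on every objective and strictly better on one.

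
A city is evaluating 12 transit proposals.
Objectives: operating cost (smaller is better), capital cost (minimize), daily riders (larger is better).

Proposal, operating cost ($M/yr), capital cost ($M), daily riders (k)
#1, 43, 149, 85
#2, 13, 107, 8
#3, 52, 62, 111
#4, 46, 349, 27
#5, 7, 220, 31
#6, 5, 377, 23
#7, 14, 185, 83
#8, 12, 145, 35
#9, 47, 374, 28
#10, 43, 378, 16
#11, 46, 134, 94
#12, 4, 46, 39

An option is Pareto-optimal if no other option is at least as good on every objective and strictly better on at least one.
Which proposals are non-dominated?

#1, #3, #7, #11, #12

#1: not dominated.
#2: dominated by #12 (operating cost 4≤13, capital cost 46≤107, daily riders 39≥8).
#3: not dominated (best daily riders).
#4: dominated by #1 (operating cost 43≤46, capital cost 149≤349, daily riders 85≥27).
#5: dominated by #12 (operating cost 4≤7, capital cost 46≤220, daily riders 39≥31).
#6: dominated by #12 (operating cost 4≤5, capital cost 46≤377, daily riders 39≥23).
#7: not dominated.
#8: dominated by #12 (operating cost 4≤12, capital cost 46≤145, daily riders 39≥35).
#9: dominated by #1 (operating cost 43≤47, capital cost 149≤374, daily riders 85≥28).
#10: dominated by #1 (operating cost 43≤43, capital cost 149≤378, daily riders 85≥16).
#11: not dominated.
#12: not dominated (best operating cost).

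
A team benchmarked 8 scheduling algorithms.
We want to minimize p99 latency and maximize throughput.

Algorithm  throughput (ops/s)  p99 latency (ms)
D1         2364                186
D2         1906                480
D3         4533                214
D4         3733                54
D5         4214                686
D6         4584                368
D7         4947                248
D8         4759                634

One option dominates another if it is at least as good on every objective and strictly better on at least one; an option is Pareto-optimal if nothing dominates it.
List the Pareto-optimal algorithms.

D1: dominated by D4 (throughput 3733≥2364, p99 latency 54≤186).
D2: dominated by D1 (throughput 2364≥1906, p99 latency 186≤480).
D3: not dominated.
D4: not dominated (best p99 latency).
D5: dominated by D3 (throughput 4533≥4214, p99 latency 214≤686).
D6: dominated by D7 (throughput 4947≥4584, p99 latency 248≤368).
D7: not dominated (best throughput).
D8: dominated by D7 (throughput 4947≥4759, p99 latency 248≤634).

D3, D4, D7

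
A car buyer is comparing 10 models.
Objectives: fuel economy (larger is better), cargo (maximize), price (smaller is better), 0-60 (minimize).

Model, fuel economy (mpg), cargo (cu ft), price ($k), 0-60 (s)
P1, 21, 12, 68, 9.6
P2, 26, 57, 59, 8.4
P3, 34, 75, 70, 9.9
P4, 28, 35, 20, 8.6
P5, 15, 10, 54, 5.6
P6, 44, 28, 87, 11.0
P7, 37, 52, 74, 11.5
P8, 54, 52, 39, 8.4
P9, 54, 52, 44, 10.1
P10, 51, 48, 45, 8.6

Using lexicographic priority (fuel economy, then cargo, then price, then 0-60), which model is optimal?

P8

First maximize fuel economy: best is 54, kept {P8, P9}.
Then maximize cargo: best is 52, kept {P8, P9}.
Then minimize price: best is 39, kept {P8}.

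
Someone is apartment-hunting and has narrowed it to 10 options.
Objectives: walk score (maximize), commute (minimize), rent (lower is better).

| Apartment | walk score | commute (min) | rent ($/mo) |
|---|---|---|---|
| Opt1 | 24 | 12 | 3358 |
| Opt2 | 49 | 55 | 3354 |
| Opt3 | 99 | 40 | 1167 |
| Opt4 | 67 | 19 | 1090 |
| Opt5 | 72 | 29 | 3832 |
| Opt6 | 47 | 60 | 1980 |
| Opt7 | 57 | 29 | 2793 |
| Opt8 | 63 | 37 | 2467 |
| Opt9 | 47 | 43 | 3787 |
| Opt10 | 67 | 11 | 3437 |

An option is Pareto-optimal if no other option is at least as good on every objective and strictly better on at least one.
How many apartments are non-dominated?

5

Opt1: not dominated.
Opt2: dominated by Opt3 (walk score 99≥49, commute 40≤55, rent 1167≤3354).
Opt3: not dominated (best walk score).
Opt4: not dominated (best rent).
Opt5: not dominated.
Opt6: dominated by Opt3 (walk score 99≥47, commute 40≤60, rent 1167≤1980).
Opt7: dominated by Opt4 (walk score 67≥57, commute 19≤29, rent 1090≤2793).
Opt8: dominated by Opt4 (walk score 67≥63, commute 19≤37, rent 1090≤2467).
Opt9: dominated by Opt3 (walk score 99≥47, commute 40≤43, rent 1167≤3787).
Opt10: not dominated (best commute).
Pareto-optimal: Opt1, Opt3, Opt4, Opt5, Opt10 → 5.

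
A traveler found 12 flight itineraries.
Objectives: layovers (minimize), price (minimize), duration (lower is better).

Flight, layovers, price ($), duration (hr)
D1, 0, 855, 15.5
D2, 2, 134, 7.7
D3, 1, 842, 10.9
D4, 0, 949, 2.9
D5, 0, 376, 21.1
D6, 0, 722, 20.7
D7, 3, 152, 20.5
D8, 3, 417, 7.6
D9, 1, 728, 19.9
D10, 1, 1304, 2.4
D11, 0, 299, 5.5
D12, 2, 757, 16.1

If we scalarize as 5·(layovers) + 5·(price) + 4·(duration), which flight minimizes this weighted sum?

D2

D1: 5·0 + 5·855 + 4·15.5 = 4337.0
D2: 5·2 + 5·134 + 4·7.7 = 710.8
D3: 5·1 + 5·842 + 4·10.9 = 4258.6
D4: 5·0 + 5·949 + 4·2.9 = 4756.6
D5: 5·0 + 5·376 + 4·21.1 = 1964.4
D6: 5·0 + 5·722 + 4·20.7 = 3692.8
D7: 5·3 + 5·152 + 4·20.5 = 857.0
D8: 5·3 + 5·417 + 4·7.6 = 2130.4
D9: 5·1 + 5·728 + 4·19.9 = 3724.6
D10: 5·1 + 5·1304 + 4·2.4 = 6534.6
D11: 5·0 + 5·299 + 4·5.5 = 1517.0
D12: 5·2 + 5·757 + 4·16.1 = 3859.4
Lowest: D2 at 710.8.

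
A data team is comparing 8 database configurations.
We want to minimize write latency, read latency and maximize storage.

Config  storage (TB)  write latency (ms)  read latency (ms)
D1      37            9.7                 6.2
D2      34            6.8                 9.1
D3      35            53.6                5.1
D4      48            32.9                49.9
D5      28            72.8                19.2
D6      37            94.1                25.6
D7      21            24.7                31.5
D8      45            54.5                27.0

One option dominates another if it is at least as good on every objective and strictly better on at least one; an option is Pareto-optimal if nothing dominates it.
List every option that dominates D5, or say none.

D1, D2, D3

D1: storage 37≥28, write latency 9.7≤72.8, read latency 6.2≤19.2 — dominates D5.
D2: storage 34≥28, write latency 6.8≤72.8, read latency 9.1≤19.2 — dominates D5.
D3: storage 35≥28, write latency 53.6≤72.8, read latency 5.1≤19.2 — dominates D5.
Others (D4, D6, D7, D8) are each worse than D5 on at least one objective.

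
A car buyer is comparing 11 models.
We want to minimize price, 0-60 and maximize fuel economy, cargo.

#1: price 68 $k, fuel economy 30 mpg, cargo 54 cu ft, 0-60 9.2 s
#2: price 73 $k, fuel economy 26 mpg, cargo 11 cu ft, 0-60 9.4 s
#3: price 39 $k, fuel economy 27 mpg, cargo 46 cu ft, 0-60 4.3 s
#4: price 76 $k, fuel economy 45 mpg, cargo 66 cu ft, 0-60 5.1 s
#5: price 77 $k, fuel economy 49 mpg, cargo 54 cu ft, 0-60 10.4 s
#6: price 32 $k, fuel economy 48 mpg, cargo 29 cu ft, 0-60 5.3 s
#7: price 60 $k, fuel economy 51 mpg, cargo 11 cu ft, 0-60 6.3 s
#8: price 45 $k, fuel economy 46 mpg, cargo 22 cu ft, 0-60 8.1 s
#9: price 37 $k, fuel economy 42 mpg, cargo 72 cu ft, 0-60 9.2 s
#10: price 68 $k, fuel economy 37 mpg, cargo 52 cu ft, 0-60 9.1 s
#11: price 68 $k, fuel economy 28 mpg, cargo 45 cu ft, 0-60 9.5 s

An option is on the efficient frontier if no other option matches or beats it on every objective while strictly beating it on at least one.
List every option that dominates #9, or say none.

#1: worse on price (68 vs 37).
#2: worse on price (73 vs 37).
#3: worse on price (39 vs 37).
#4: worse on price (76 vs 37).
#5: worse on price (77 vs 37).
#6: worse on cargo (29 vs 72).
#7: worse on price (60 vs 37).
#8: worse on price (45 vs 37).
#10: worse on price (68 vs 37).
#11: worse on price (68 vs 37).
No option dominates #9.

none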